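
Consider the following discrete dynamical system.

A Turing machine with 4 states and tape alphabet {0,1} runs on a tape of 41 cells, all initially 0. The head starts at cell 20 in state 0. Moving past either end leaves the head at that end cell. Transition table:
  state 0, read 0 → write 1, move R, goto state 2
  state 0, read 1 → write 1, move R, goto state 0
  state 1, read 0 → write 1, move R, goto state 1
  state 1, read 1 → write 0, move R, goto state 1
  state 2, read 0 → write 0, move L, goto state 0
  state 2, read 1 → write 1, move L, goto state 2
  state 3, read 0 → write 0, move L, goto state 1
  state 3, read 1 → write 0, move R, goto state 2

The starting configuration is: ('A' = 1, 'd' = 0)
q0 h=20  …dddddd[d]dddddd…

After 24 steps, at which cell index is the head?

28

step 0: q0 h=20  …dddddd[d]dddddd…
step 1: q2 h=21  …dddddA[d]dddddd…
step 2: q0 h=20  …dddddd[A]dddddd…
step 3: q0 h=21  …dddddA[d]dddddd…
step 4: q2 h=22  …ddddAA[d]dddddd…
step 5: q0 h=21  …dddddA[A]dddddd…
step 6: q0 h=22  …ddddAA[d]dddddd…
step 7: q2 h=23  …dddAAA[d]dddddd…
step 8: q0 h=22  …ddddAA[A]dddddd…
step 9: q0 h=23  …dddAAA[d]dddddd…
step 10: q2 h=24  …ddAAAA[d]dddddd…
step 11: q0 h=23  …dddAAA[A]dddddd…
step 12: q0 h=24  …ddAAAA[d]dddddd…
step 13: q2 h=25  …dAAAAA[d]dddddd…
step 14: q0 h=24  …ddAAAA[A]dddddd…
step 15: q0 h=25  …dAAAAA[d]dddddd…
step 16: q2 h=26  …AAAAAA[d]dddddd…
step 17: q0 h=25  …dAAAAA[A]dddddd…
step 18: q0 h=26  …AAAAAA[d]dddddd…
step 19: q2 h=27  …AAAAAA[d]dddddd…
step 20: q0 h=26  …AAAAAA[A]dddddd…
step 21: q0 h=27  …AAAAAA[d]dddddd…
step 22: q2 h=28  …AAAAAA[d]dddddd…
step 23: q0 h=27  …AAAAAA[A]dddddd…
step 24: q0 h=28  …AAAAAA[d]dddddd…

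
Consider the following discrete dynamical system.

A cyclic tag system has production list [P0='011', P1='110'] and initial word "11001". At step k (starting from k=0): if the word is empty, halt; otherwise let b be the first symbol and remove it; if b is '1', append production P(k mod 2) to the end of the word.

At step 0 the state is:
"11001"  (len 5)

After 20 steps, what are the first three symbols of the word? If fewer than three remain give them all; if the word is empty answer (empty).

011

[0] "11001"  (len 5)
[1] "1001011"  (len 7)
[2] "001011110"  (len 9)
[3] "01011110"  (len 8)
[4] "1011110"  (len 7)
[5] "011110011"  (len 9)
[6] "11110011"  (len 8)
[7] "1110011011"  (len 10)
[8] "110011011110"  (len 12)
[9] "10011011110011"  (len 14)
[10] "0011011110011110"  (len 16)
[11] "011011110011110"  (len 15)
[12] "11011110011110"  (len 14)
[13] "1011110011110011"  (len 16)
[14] "011110011110011110"  (len 18)
[15] "11110011110011110"  (len 17)
[16] "1110011110011110110"  (len 19)
[17] "110011110011110110011"  (len 21)
[18] "10011110011110110011110"  (len 23)
[19] "0011110011110110011110011"  (len 25)
[20] "011110011110110011110011"  (len 24)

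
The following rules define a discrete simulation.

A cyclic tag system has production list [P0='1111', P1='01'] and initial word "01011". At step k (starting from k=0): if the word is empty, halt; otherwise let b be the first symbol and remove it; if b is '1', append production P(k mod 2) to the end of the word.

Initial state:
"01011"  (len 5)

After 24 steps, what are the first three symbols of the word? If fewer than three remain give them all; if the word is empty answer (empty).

gen 0: "01011"  (len 5)
gen 1: "1011"  (len 4)
gen 2: "01101"  (len 5)
gen 3: "1101"  (len 4)
gen 4: "10101"  (len 5)
gen 5: "01011111"  (len 8)
gen 6: "1011111"  (len 7)
gen 7: "0111111111"  (len 10)
gen 8: "111111111"  (len 9)
gen 9: "111111111111"  (len 12)
gen 10: "1111111111101"  (len 13)
gen 11: "1111111111011111"  (len 16)
gen 12: "11111111101111101"  (len 17)
gen 13: "11111111011111011111"  (len 20)
gen 14: "111111101111101111101"  (len 21)
gen 15: "111111011111011111011111"  (len 24)
gen 16: "1111101111101111101111101"  (len 25)
gen 17: "1111011111011111011111011111"  (len 28)
gen 18: "11101111101111101111101111101"  (len 29)
gen 19: "11011111011111011111011111011111"  (len 32)
gen 20: "101111101111101111101111101111101"  (len 33)
gen 21: "011111011111011111011111011111011111"  (len 36)
gen 22: "11111011111011111011111011111011111"  (len 35)
gen 23: "11110111110111110111110111110111111111"  (len 38)
gen 24: "111011111011111011111011111011111111101"  (len 39)

111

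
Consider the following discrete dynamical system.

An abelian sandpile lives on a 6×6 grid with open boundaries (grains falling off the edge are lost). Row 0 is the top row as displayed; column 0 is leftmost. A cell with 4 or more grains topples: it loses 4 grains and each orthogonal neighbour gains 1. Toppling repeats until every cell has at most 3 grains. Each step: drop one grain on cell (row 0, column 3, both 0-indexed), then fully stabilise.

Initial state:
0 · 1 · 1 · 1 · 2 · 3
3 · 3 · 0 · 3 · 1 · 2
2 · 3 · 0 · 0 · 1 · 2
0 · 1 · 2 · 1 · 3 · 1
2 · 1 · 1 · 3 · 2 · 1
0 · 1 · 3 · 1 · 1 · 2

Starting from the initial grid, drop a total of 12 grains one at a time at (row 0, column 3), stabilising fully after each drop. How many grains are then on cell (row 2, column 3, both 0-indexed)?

1

step 0: 0 · 1 · 1 · 1 · 2 · 3
3 · 3 · 0 · 3 · 1 · 2
2 · 3 · 0 · 0 · 1 · 2
0 · 1 · 2 · 1 · 3 · 1
2 · 1 · 1 · 3 · 2 · 1
0 · 1 · 3 · 1 · 1 · 2
step 1: 0 · 1 · 1 · 2 · 2 · 3
3 · 3 · 0 · 3 · 1 · 2
2 · 3 · 0 · 0 · 1 · 2
0 · 1 · 2 · 1 · 3 · 1
2 · 1 · 1 · 3 · 2 · 1
0 · 1 · 3 · 1 · 1 · 2
step 2: 0 · 1 · 1 · 3 · 2 · 3
3 · 3 · 0 · 3 · 1 · 2
2 · 3 · 0 · 0 · 1 · 2
0 · 1 · 2 · 1 · 3 · 1
2 · 1 · 1 · 3 · 2 · 1
0 · 1 · 3 · 1 · 1 · 2
step 3: 0 · 1 · 2 · 1 · 3 · 3
3 · 3 · 1 · 0 · 2 · 2
2 · 3 · 0 · 1 · 1 · 2
0 · 1 · 2 · 1 · 3 · 1
2 · 1 · 1 · 3 · 2 · 1
0 · 1 · 3 · 1 · 1 · 2
step 4: 0 · 1 · 2 · 2 · 3 · 3
3 · 3 · 1 · 0 · 2 · 2
2 · 3 · 0 · 1 · 1 · 2
0 · 1 · 2 · 1 · 3 · 1
2 · 1 · 1 · 3 · 2 · 1
0 · 1 · 3 · 1 · 1 · 2
step 5: 0 · 1 · 2 · 3 · 3 · 3
3 · 3 · 1 · 0 · 2 · 2
2 · 3 · 0 · 1 · 1 · 2
0 · 1 · 2 · 1 · 3 · 1
2 · 1 · 1 · 3 · 2 · 1
0 · 1 · 3 · 1 · 1 · 2
step 6: 0 · 1 · 3 · 1 · 1 · 0
3 · 3 · 1 · 1 · 3 · 3
2 · 3 · 0 · 1 · 1 · 2
0 · 1 · 2 · 1 · 3 · 1
2 · 1 · 1 · 3 · 2 · 1
0 · 1 · 3 · 1 · 1 · 2
step 7: 0 · 1 · 3 · 2 · 1 · 0
3 · 3 · 1 · 1 · 3 · 3
2 · 3 · 0 · 1 · 1 · 2
0 · 1 · 2 · 1 · 3 · 1
2 · 1 · 1 · 3 · 2 · 1
0 · 1 · 3 · 1 · 1 · 2
step 8: 0 · 1 · 3 · 3 · 1 · 0
3 · 3 · 1 · 1 · 3 · 3
2 · 3 · 0 · 1 · 1 · 2
0 · 1 · 2 · 1 · 3 · 1
2 · 1 · 1 · 3 · 2 · 1
0 · 1 · 3 · 1 · 1 · 2
step 9: 0 · 2 · 0 · 1 · 2 · 0
3 · 3 · 2 · 2 · 3 · 3
2 · 3 · 0 · 1 · 1 · 2
0 · 1 · 2 · 1 · 3 · 1
2 · 1 · 1 · 3 · 2 · 1
0 · 1 · 3 · 1 · 1 · 2
step 10: 0 · 2 · 0 · 2 · 2 · 0
3 · 3 · 2 · 2 · 3 · 3
2 · 3 · 0 · 1 · 1 · 2
0 · 1 · 2 · 1 · 3 · 1
2 · 1 · 1 · 3 · 2 · 1
0 · 1 · 3 · 1 · 1 · 2
step 11: 0 · 2 · 0 · 3 · 2 · 0
3 · 3 · 2 · 2 · 3 · 3
2 · 3 · 0 · 1 · 1 · 2
0 · 1 · 2 · 1 · 3 · 1
2 · 1 · 1 · 3 · 2 · 1
0 · 1 · 3 · 1 · 1 · 2
step 12: 0 · 2 · 1 · 0 · 3 · 0
3 · 3 · 2 · 3 · 3 · 3
2 · 3 · 0 · 1 · 1 · 2
0 · 1 · 2 · 1 · 3 · 1
2 · 1 · 1 · 3 · 2 · 1
0 · 1 · 3 · 1 · 1 · 2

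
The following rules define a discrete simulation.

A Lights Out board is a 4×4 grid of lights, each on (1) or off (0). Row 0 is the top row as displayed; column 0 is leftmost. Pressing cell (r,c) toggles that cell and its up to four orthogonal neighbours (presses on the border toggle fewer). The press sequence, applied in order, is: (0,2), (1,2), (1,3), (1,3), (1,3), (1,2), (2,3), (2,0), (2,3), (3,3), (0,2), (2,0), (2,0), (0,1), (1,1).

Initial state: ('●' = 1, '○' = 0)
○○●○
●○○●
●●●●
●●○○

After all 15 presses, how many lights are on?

9

gen 0: ○○●○
●○○●
●●●●
●●○○
gen 1: ○●○●
●○●●
●●●●
●●○○
gen 2: ○●●●
●●○○
●●○●
●●○○
gen 3: ○●●○
●●●●
●●○○
●●○○
gen 4: ○●●●
●●○○
●●○●
●●○○
gen 5: ○●●○
●●●●
●●○○
●●○○
gen 6: ○●○○
●○○○
●●●○
●●○○
gen 7: ○●○○
●○○●
●●○●
●●○●
gen 8: ○●○○
○○○●
○○○●
○●○●
gen 9: ○●○○
○○○○
○○●○
○●○○
gen 10: ○●○○
○○○○
○○●●
○●●●
gen 11: ○○●●
○○●○
○○●●
○●●●
gen 12: ○○●●
●○●○
●●●●
●●●●
gen 13: ○○●●
○○●○
○○●●
○●●●
gen 14: ●●○●
○●●○
○○●●
○●●●
gen 15: ●○○●
●○○○
○●●●
○●●●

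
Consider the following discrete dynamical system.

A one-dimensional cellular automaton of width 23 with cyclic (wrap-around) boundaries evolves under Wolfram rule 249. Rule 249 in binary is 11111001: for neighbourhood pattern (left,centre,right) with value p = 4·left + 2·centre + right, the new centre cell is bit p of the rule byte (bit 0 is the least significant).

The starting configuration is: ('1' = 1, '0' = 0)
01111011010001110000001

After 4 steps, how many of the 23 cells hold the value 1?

gen 0: 01111011010001110000001
gen 1: 11111111101101111111100
gen 2: 11111111111111111111110
gen 3: 11111111111111111111111
gen 4: 11111111111111111111111

23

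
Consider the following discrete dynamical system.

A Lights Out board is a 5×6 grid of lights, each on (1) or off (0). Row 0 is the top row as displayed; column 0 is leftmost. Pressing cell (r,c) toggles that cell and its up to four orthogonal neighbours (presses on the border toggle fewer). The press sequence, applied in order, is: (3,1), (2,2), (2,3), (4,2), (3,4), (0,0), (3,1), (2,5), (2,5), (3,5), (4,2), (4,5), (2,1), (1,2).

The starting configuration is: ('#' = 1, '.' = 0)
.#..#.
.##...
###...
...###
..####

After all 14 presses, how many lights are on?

0) .#..#.
.##...
###...
...###
..####
1) .#..#.
.##...
#.#...
######
.#####
2) .#..#.
.#....
##.#..
##.###
.#####
3) .#..#.
.#.#..
###.#.
##..##
.#####
4) .#..#.
.#.#..
###.#.
###.##
....##
5) .#..#.
.#.#..
###...
####..
.....#
6) #...#.
##.#..
###...
####..
.....#
7) #...#.
##.#..
#.#...
...#..
.#...#
8) #...#.
##.#.#
#.#.##
...#.#
.#...#
9) #...#.
##.#..
#.#...
...#..
.#...#
10) #...#.
##.#..
#.#..#
...###
.#....
11) #...#.
##.#..
#.#..#
..####
..##..
12) #...#.
##.#..
#.#..#
..###.
..####
13) #...#.
#..#..
.#...#
.####.
..####
14) #.#.#.
###...
.##..#
.####.
..####

17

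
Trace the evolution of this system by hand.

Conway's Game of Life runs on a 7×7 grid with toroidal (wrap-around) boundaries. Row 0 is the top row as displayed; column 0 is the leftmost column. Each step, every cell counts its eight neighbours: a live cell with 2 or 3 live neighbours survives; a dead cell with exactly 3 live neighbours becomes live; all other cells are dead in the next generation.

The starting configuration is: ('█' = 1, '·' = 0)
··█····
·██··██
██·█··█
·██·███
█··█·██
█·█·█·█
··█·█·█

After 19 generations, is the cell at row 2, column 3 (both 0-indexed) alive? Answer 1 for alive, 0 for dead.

0) ··█····
·██··██
██·█··█
·██·███
█··█·██
█·█·█·█
··█·█·█
1) █·█···█
···█·██
···█···
·······
·······
··█·█··
█·█···█
2) ··██···
█·█████
····█··
·······
·······
·█·█···
█·█··██
3) ·······
·██··██
····█·█
·······
·······
███···█
█···█·█
4) ·█·····
█····██
█·····█
·······
██·····
·█···██
·····██
5) ·······
·█···█·
█····█·
·█····█
██····█
·█···█·
·····██
6) ·····██
······█
██···█·
·█···█·
·██··██
·█···█·
·····██
7) █······
·······
██···█·
····██·
·██·███
·██·█··
█···█··
8) ·······
██····█
····███
··██···
███···█
··█·█·█
█··█···
9) ·█····█
█·····█
·██████
··███··
█····██
··█··██
···█···
10) ······█
···██··
·█····█
·······
███····
█···██·
█·█··██
11) █··██·█
█····█·
·······
··█····
██····█
··████·
██··█··
12) ···██··
█···██·
·······
██·····
██··███
··████·
██·····
13) ██·████
···███·
██····█
·█···█·
·······
··██···
·█···█·
14) ██·█···
···█···
███···█
·█····█
··█····
··█····
·█···█·
15) ██··█··
···█··█
·██···█
······█
·██····
·██····
██·····
16) ·██···█
···█·██
··█··██
·······
███····
·······
·······
17) █·█··██
·█·██··
····███
█·█···█
·█·····
·█·····
·······
18) ███████
·███···
·██·█·█
██····█
·██····
·······
██····█
19) ····██·
·······
·····██
···█·██
·██····
··█····
···██··

0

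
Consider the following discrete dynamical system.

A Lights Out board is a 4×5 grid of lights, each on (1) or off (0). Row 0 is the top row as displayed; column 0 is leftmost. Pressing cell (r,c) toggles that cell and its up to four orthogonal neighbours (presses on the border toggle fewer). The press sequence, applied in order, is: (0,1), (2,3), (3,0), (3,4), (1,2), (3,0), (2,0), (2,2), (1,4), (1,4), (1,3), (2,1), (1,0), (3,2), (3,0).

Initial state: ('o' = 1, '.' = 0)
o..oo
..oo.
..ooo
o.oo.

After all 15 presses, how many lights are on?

10

k=0  o..oo
..oo.
..ooo
o.oo.
k=1  .oooo
.ooo.
..ooo
o.oo.
k=2  .oooo
.oo..
.....
o.o..
k=3  .oooo
.oo..
o....
.oo..
k=4  .oooo
.oo..
o...o
.oooo
k=5  .o.oo
...o.
o.o.o
.oooo
k=6  .o.oo
...o.
..o.o
o.ooo
k=7  .o.oo
o..o.
ooo.o
..ooo
k=8  .o.oo
o.oo.
o..oo
...oo
k=9  .o.o.
o.o.o
o..o.
...oo
k=10  .o.oo
o.oo.
o..oo
...oo
k=11  .o..o
o...o
o...o
...oo
k=12  .o..o
oo..o
.oo.o
.o.oo
k=13  oo..o
....o
ooo.o
.o.oo
k=14  oo..o
....o
oo..o
..o.o
k=15  oo..o
....o
.o..o
ooo.o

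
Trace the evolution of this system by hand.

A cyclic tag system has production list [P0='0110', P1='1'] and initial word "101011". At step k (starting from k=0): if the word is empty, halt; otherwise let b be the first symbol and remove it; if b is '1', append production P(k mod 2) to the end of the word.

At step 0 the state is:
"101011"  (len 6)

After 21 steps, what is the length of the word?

gen 0: "101011"  (len 6)
gen 1: "010110110"  (len 9)
gen 2: "10110110"  (len 8)
gen 3: "01101100110"  (len 11)
gen 4: "1101100110"  (len 10)
gen 5: "1011001100110"  (len 13)
gen 6: "0110011001101"  (len 13)
gen 7: "110011001101"  (len 12)
gen 8: "100110011011"  (len 12)
gen 9: "001100110110110"  (len 15)
gen 10: "01100110110110"  (len 14)
gen 11: "1100110110110"  (len 13)
gen 12: "1001101101101"  (len 13)
gen 13: "0011011011010110"  (len 16)
gen 14: "011011011010110"  (len 15)
gen 15: "11011011010110"  (len 14)
gen 16: "10110110101101"  (len 14)
gen 17: "01101101011010110"  (len 17)
gen 18: "1101101011010110"  (len 16)
gen 19: "1011010110101100110"  (len 19)
gen 20: "0110101101011001101"  (len 19)
gen 21: "110101101011001101"  (len 18)

18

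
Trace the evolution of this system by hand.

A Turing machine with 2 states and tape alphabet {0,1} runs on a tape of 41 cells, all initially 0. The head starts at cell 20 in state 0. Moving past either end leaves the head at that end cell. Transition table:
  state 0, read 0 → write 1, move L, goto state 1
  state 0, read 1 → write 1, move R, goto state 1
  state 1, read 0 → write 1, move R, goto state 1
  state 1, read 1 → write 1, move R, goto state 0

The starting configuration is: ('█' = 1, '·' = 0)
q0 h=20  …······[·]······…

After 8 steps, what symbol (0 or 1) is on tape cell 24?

0

[0] q0 h=20  …······[·]······…
[1] q1 h=19  …······[·]█·····…
[2] q1 h=20  …·····█[█]······…
[3] q0 h=21  …····██[·]······…
[4] q1 h=20  …·····█[█]█·····…
[5] q0 h=21  …····██[█]······…
[6] q1 h=22  …···███[·]······…
[7] q1 h=23  …··████[·]······…
[8] q1 h=24  …·█████[·]······…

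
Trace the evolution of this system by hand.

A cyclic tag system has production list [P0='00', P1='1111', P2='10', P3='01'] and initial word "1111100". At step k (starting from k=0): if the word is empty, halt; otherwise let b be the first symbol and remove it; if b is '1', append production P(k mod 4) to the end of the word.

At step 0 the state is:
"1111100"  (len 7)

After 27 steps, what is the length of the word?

22

k=0  "1111100"  (len 7)
k=1  "11110000"  (len 8)
k=2  "11100001111"  (len 11)
k=3  "110000111110"  (len 12)
k=4  "1000011111001"  (len 13)
k=5  "00001111100100"  (len 14)
k=6  "0001111100100"  (len 13)
k=7  "001111100100"  (len 12)
k=8  "01111100100"  (len 11)
k=9  "1111100100"  (len 10)
k=10  "1111001001111"  (len 13)
k=11  "11100100111110"  (len 14)
k=12  "110010011111001"  (len 15)
k=13  "1001001111100100"  (len 16)
k=14  "0010011111001001111"  (len 19)
k=15  "010011111001001111"  (len 18)
k=16  "10011111001001111"  (len 17)
k=17  "001111100100111100"  (len 18)
k=18  "01111100100111100"  (len 17)
k=19  "1111100100111100"  (len 16)
k=20  "11110010011110001"  (len 17)
k=21  "111001001111000100"  (len 18)
k=22  "110010011110001001111"  (len 21)
k=23  "1001001111000100111110"  (len 22)
k=24  "00100111100010011111001"  (len 23)
k=25  "0100111100010011111001"  (len 22)
k=26  "100111100010011111001"  (len 21)
k=27  "0011110001001111100110"  (len 22)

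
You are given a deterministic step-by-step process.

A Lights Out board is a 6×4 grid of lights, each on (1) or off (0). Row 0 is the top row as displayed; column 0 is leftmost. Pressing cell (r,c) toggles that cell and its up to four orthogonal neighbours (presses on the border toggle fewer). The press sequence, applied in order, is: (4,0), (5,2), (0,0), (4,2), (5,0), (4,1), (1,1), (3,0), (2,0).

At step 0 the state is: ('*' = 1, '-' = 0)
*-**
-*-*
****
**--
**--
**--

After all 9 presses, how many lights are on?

[0] *-**
-*-*
****
**--
**--
**--
[1] *-**
-*-*
****
-*--
----
-*--
[2] *-**
-*-*
****
-*--
--*-
--**
[3] -***
**-*
****
-*--
--*-
--**
[4] -***
**-*
****
-**-
-*-*
---*
[5] -***
**-*
****
-**-
**-*
**-*
[6] -***
**-*
****
--*-
--**
*--*
[7] --**
--**
*-**
--*-
--**
*--*
[8] --**
--**
--**
***-
*-**
*--*
[9] --**
*-**
****
-**-
*-**
*--*

16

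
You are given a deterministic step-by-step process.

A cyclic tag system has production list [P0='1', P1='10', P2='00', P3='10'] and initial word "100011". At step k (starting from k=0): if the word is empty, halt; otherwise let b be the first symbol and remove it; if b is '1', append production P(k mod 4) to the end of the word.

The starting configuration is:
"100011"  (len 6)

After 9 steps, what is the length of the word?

6

[0] "100011"  (len 6)
[1] "000111"  (len 6)
[2] "00111"  (len 5)
[3] "0111"  (len 4)
[4] "111"  (len 3)
[5] "111"  (len 3)
[6] "1110"  (len 4)
[7] "11000"  (len 5)
[8] "100010"  (len 6)
[9] "000101"  (len 6)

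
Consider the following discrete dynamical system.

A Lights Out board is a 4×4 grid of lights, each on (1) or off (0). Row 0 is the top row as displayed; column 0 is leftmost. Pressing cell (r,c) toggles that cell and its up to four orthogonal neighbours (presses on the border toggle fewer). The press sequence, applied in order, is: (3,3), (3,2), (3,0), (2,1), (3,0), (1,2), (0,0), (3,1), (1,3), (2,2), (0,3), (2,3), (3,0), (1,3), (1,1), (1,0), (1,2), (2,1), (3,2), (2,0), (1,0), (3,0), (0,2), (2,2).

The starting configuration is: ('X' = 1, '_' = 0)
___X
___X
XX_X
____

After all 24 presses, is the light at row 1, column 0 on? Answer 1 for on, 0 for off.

gen 0: ___X
___X
XX_X
____
gen 1: ___X
___X
XX__
__XX
gen 2: ___X
___X
XXX_
_X__
gen 3: ___X
___X
_XX_
X___
gen 4: ___X
_X_X
X___
XX__
gen 5: ___X
_X_X
____
____
gen 6: __XX
__X_
__X_
____
gen 7: XXXX
X_X_
__X_
____
gen 8: XXXX
X_X_
_XX_
XXX_
gen 9: XXX_
X__X
_XXX
XXX_
gen 10: XXX_
X_XX
____
XX__
gen 11: XX_X
X_X_
____
XX__
gen 12: XX_X
X_XX
__XX
XX_X
gen 13: XX_X
X_XX
X_XX
___X
gen 14: XX__
X___
X_X_
___X
gen 15: X___
_XX_
XXX_
___X
gen 16: ____
X_X_
_XX_
___X
gen 17: __X_
XX_X
_X__
___X
gen 18: __X_
X__X
X_X_
_X_X
gen 19: __X_
X__X
X___
__X_
gen 20: __X_
___X
_X__
X_X_
gen 21: X_X_
XX_X
XX__
X_X_
gen 22: X_X_
XX_X
_X__
_XX_
gen 23: XX_X
XXXX
_X__
_XX_
gen 24: XX_X
XX_X
__XX
_X__

1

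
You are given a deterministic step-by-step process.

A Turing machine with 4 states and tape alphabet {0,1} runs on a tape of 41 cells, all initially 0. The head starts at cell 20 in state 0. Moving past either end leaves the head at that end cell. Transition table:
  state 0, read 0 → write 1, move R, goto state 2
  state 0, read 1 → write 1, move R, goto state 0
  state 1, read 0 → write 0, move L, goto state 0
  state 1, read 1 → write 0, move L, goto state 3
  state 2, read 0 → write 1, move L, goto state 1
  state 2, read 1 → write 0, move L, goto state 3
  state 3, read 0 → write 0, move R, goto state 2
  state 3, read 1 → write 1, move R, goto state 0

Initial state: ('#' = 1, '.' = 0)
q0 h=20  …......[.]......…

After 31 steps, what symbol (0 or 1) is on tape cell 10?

1

k=0  q0 h=20  …......[.]......…
k=1  q2 h=21  ….....#[.]......…
k=2  q1 h=20  …......[#]#.....…
k=3  q3 h=19  …......[.].#....…
k=4  q2 h=20  …......[.]#.....…
k=5  q1 h=19  …......[.]##....…
k=6  q0 h=18  …......[.].##...…
k=7  q2 h=19  ….....#[.]##....…
k=8  q1 h=18  …......[#]###...…
k=9  q3 h=17  …......[.].###..…
k=10  q2 h=18  …......[.]###...…
k=11  q1 h=17  …......[.]####..…
k=12  q0 h=16  …......[.].####.…
k=13  q2 h=17  ….....#[.]####..…
k=14  q1 h=16  …......[#]#####.…
k=15  q3 h=15  …......[.].#####…
k=16  q2 h=16  …......[.]#####.…
k=17  q1 h=15  …......[.]######…
k=18  q0 h=14  …......[.].#####…
k=19  q2 h=15  ….....#[.]######…
k=20  q1 h=14  …......[#]######…
k=21  q3 h=13  …......[.].#####…
k=22  q2 h=14  …......[.]######…
k=23  q1 h=13  …......[.]######…
k=24  q0 h=12  …......[.].#####…
k=25  q2 h=13  ….....#[.]######…
k=26  q1 h=12  …......[#]######…
k=27  q3 h=11  …......[.].#####…
k=28  q2 h=12  …......[.]######…
k=29  q1 h=11  …......[.]######…
k=30  q0 h=10  …......[.].#####…
k=31  q2 h=11  ….....#[.]######…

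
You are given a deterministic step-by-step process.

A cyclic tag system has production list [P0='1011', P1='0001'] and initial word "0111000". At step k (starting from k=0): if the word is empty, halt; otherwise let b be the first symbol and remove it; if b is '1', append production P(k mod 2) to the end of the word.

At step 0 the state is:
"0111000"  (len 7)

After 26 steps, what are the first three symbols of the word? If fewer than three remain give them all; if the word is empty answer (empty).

100

gen 0: "0111000"  (len 7)
gen 1: "111000"  (len 6)
gen 2: "110000001"  (len 9)
gen 3: "100000011011"  (len 12)
gen 4: "000000110110001"  (len 15)
gen 5: "00000110110001"  (len 14)
gen 6: "0000110110001"  (len 13)
gen 7: "000110110001"  (len 12)
gen 8: "00110110001"  (len 11)
gen 9: "0110110001"  (len 10)
gen 10: "110110001"  (len 9)
gen 11: "101100011011"  (len 12)
gen 12: "011000110110001"  (len 15)
gen 13: "11000110110001"  (len 14)
gen 14: "10001101100010001"  (len 17)
gen 15: "00011011000100011011"  (len 20)
gen 16: "0011011000100011011"  (len 19)
gen 17: "011011000100011011"  (len 18)
gen 18: "11011000100011011"  (len 17)
gen 19: "10110001000110111011"  (len 20)
gen 20: "01100010001101110110001"  (len 23)
gen 21: "1100010001101110110001"  (len 22)
gen 22: "1000100011011101100010001"  (len 25)
gen 23: "0001000110111011000100011011"  (len 28)
gen 24: "001000110111011000100011011"  (len 27)
gen 25: "01000110111011000100011011"  (len 26)
gen 26: "1000110111011000100011011"  (len 25)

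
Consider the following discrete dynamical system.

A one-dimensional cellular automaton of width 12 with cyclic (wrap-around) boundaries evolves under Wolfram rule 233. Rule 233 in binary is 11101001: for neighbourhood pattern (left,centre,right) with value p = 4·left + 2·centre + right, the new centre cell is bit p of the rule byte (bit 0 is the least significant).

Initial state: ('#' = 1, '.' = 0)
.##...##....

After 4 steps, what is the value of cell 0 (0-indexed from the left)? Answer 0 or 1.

gen 0: .##...##....
gen 1: .##.#.##.###
gen 2: ####.#######
gen 3: ############
gen 4: ############

1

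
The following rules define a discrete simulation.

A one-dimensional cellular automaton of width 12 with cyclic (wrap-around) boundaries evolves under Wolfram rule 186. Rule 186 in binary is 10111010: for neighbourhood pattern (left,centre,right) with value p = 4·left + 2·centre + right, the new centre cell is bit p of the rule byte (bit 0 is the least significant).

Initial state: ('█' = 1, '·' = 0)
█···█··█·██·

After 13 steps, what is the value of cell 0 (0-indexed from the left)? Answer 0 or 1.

0

step 0: █···█··█·██·
step 1: ·█·█·██·██·█
step 2: █·█·██·██·█·
step 3: ·█·██·██·█·█
step 4: █·██·██·█·█·
step 5: ·██·██·█·█·█
step 6: ██·██·█·█·█·
step 7: █·██·█·█·█·█
step 8: ·██·█·█·█·██
step 9: ██·█·█·█·██·
step 10: █·█·█·█·██·█
step 11: ·█·█·█·██·██
step 12: █·█·█·██·██·
step 13: ·█·█·██·██·█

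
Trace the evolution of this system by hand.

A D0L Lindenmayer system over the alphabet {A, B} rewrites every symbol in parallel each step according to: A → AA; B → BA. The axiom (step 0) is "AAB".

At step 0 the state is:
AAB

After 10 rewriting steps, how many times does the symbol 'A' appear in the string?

0) AAB
1) AAAABA
2) AAAAAAAABAAA
3) AAAAAAAAAAAAAAAABAAAAAAA
4) AAAAAAAAAAAAAAAAAAAAAAAAAAAAAAAABAAAAAAAAAAAAAAA
5) AAAAAAAAAAAAAAAAAAAAAAAAAAAAAAAAAAAAAAAAAAAAAAAAAAAAAAAAAAAAAAAABAAAAAAAAAAAAAAAAAAAAAAAAAAAAAAA
6) AAAAAAAAAAAAAAAAAAAAAAAAAAAAAAAAAAAAAAAAAAAAAAAAAAAAAAAAAA…AAAAAAAAAAAAAAAAAAAAAAAAAAAAAAAAAAAAAAAAAAAAAAAAAAAAAAAAAA  (len 192)
7) AAAAAAAAAAAAAAAAAAAAAAAAAAAAAAAAAAAAAAAAAAAAAAAAAAAAAAAAAA…AAAAAAAAAAAAAAAAAAAAAAAAAAAAAAAAAAAAAAAAAAAAAAAAAAAAAAAAAA  (len 384)
8) AAAAAAAAAAAAAAAAAAAAAAAAAAAAAAAAAAAAAAAAAAAAAAAAAAAAAAAAAA…AAAAAAAAAAAAAAAAAAAAAAAAAAAAAAAAAAAAAAAAAAAAAAAAAAAAAAAAAA  (len 768)
9) AAAAAAAAAAAAAAAAAAAAAAAAAAAAAAAAAAAAAAAAAAAAAAAAAAAAAAAAAA…AAAAAAAAAAAAAAAAAAAAAAAAAAAAAAAAAAAAAAAAAAAAAAAAAAAAAAAAAA  (len 1536)
10) AAAAAAAAAAAAAAAAAAAAAAAAAAAAAAAAAAAAAAAAAAAAAAAAAAAAAAAAAA…AAAAAAAAAAAAAAAAAAAAAAAAAAAAAAAAAAAAAAAAAAAAAAAAAAAAAAAAAA  (len 3072)

3071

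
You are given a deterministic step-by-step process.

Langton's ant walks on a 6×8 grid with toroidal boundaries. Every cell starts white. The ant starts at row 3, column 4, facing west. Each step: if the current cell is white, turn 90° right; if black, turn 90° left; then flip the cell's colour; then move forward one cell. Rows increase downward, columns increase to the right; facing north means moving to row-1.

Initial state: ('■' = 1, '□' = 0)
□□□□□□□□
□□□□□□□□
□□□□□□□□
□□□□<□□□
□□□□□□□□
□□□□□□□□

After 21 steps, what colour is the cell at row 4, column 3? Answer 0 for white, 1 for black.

1

t=0: □□□□□□□□
□□□□□□□□
□□□□□□□□
□□□□<□□□
□□□□□□□□
□□□□□□□□
t=1: □□□□□□□□
□□□□□□□□
□□□□^□□□
□□□□■□□□
□□□□□□□□
□□□□□□□□
t=2: □□□□□□□□
□□□□□□□□
□□□□■>□□
□□□□■□□□
□□□□□□□□
□□□□□□□□
t=3: □□□□□□□□
□□□□□□□□
□□□□■■□□
□□□□■v□□
□□□□□□□□
□□□□□□□□
t=4: □□□□□□□□
□□□□□□□□
□□□□■■□□
□□□□<■□□
□□□□□□□□
□□□□□□□□
t=5: □□□□□□□□
□□□□□□□□
□□□□■■□□
□□□□□■□□
□□□□v□□□
□□□□□□□□
t=6: □□□□□□□□
□□□□□□□□
□□□□■■□□
□□□□□■□□
□□□<■□□□
□□□□□□□□
t=7: □□□□□□□□
□□□□□□□□
□□□□■■□□
□□□^□■□□
□□□■■□□□
□□□□□□□□
t=8: □□□□□□□□
□□□□□□□□
□□□□■■□□
□□□■>■□□
□□□■■□□□
□□□□□□□□
t=9: □□□□□□□□
□□□□□□□□
□□□□■■□□
□□□■■■□□
□□□■v□□□
□□□□□□□□
t=10: □□□□□□□□
□□□□□□□□
□□□□■■□□
□□□■■■□□
□□□■□>□□
□□□□□□□□
t=11: □□□□□□□□
□□□□□□□□
□□□□■■□□
□□□■■■□□
□□□■□■□□
□□□□□v□□
t=12: □□□□□□□□
□□□□□□□□
□□□□■■□□
□□□■■■□□
□□□■□■□□
□□□□<■□□
t=13: □□□□□□□□
□□□□□□□□
□□□□■■□□
□□□■■■□□
□□□■^■□□
□□□□■■□□
t=14: □□□□□□□□
□□□□□□□□
□□□□■■□□
□□□■■■□□
□□□■■>□□
□□□□■■□□
t=15: □□□□□□□□
□□□□□□□□
□□□□■■□□
□□□■■^□□
□□□■■□□□
□□□□■■□□
t=16: □□□□□□□□
□□□□□□□□
□□□□■■□□
□□□■<□□□
□□□■■□□□
□□□□■■□□
t=17: □□□□□□□□
□□□□□□□□
□□□□■■□□
□□□■□□□□
□□□■v□□□
□□□□■■□□
t=18: □□□□□□□□
□□□□□□□□
□□□□■■□□
□□□■□□□□
□□□■□>□□
□□□□■■□□
t=19: □□□□□□□□
□□□□□□□□
□□□□■■□□
□□□■□□□□
□□□■□■□□
□□□□■v□□
t=20: □□□□□□□□
□□□□□□□□
□□□□■■□□
□□□■□□□□
□□□■□■□□
□□□□■□>□
t=21: □□□□□□v□
□□□□□□□□
□□□□■■□□
□□□■□□□□
□□□■□■□□
□□□□■□■□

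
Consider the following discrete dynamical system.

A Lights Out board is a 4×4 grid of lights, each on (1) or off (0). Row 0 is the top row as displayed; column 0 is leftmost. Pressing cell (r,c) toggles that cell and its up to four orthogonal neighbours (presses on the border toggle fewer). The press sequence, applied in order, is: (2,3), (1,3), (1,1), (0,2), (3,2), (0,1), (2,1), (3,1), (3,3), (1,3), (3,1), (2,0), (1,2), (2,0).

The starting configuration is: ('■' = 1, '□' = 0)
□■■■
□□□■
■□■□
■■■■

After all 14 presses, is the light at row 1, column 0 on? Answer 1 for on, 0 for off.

gen 0: □■■■
□□□■
■□■□
■■■■
gen 1: □■■■
□□□□
■□□■
■■■□
gen 2: □■■□
□□■■
■□□□
■■■□
gen 3: □□■□
■■□■
■■□□
■■■□
gen 4: □■□■
■■■■
■■□□
■■■□
gen 5: □■□■
■■■■
■■■□
■□□■
gen 6: ■□■■
■□■■
■■■□
■□□■
gen 7: ■□■■
■■■■
□□□□
■■□■
gen 8: ■□■■
■■■■
□■□□
□□■■
gen 9: ■□■■
■■■■
□■□■
□□□□
gen 10: ■□■□
■■□□
□■□□
□□□□
gen 11: ■□■□
■■□□
□□□□
■■■□
gen 12: ■□■□
□■□□
■■□□
□■■□
gen 13: ■□□□
□□■■
■■■□
□■■□
gen 14: ■□□□
■□■■
□□■□
■■■□

1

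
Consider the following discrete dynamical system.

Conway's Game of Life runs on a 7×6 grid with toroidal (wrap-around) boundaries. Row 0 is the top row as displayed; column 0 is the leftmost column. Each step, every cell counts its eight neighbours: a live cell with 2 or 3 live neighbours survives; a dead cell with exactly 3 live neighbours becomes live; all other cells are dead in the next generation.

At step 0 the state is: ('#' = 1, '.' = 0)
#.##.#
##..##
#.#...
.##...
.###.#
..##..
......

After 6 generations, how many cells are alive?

9

k=0  #.##.#
##..##
#.#...
.##...
.###.#
..##..
......
k=1  ..##..
....#.
..##..
......
#...#.
.#.##.
.#..#.
k=2  ..###.
....#.
...#..
...#..
...###
#####.
.#..#.
k=3  ..#.##
..#.#.
...##.
..##..
##...#
##....
#.....
k=4  .#..##
..#...
....#.
####.#
.....#
......
#.....
k=5  ##...#
...###
#...##
####.#
.##.##
......
#....#
k=6  .#....
.#.#..
......
......
....##
.#..#.
.#...#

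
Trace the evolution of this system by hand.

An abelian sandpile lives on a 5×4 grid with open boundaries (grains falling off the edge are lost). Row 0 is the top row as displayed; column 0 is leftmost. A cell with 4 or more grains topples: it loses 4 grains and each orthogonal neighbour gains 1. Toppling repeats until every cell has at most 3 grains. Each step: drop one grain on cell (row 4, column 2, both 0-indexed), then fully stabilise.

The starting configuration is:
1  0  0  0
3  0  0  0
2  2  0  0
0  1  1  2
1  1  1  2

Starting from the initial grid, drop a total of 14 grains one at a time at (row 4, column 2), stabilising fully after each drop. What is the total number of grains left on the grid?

k=0  1  0  0  0
3  0  0  0
2  2  0  0
0  1  1  2
1  1  1  2
k=1  1  0  0  0
3  0  0  0
2  2  0  0
0  1  1  2
1  1  2  2
k=2  1  0  0  0
3  0  0  0
2  2  0  0
0  1  1  2
1  1  3  2
k=3  1  0  0  0
3  0  0  0
2  2  0  0
0  1  2  2
1  2  0  3
k=4  1  0  0  0
3  0  0  0
2  2  0  0
0  1  2  2
1  2  1  3
k=5  1  0  0  0
3  0  0  0
2  2  0  0
0  1  2  2
1  2  2  3
k=6  1  0  0  0
3  0  0  0
2  2  0  0
0  1  2  2
1  2  3  3
k=7  1  0  0  0
3  0  0  0
2  2  0  0
0  1  3  3
1  3  1  0
k=8  1  0  0  0
3  0  0  0
2  2  0  0
0  1  3  3
1  3  2  0
k=9  1  0  0  0
3  0  0  0
2  2  0  0
0  1  3  3
1  3  3  0
k=10  1  0  0  0
3  0  0  0
2  2  1  1
0  3  1  0
2  0  2  2
k=11  1  0  0  0
3  0  0  0
2  2  1  1
0  3  1  0
2  0  3  2
k=12  1  0  0  0
3  0  0  0
2  2  1  1
0  3  2  0
2  1  0  3
k=13  1  0  0  0
3  0  0  0
2  2  1  1
0  3  2  0
2  1  1  3
k=14  1  0  0  0
3  0  0  0
2  2  1  1
0  3  2  0
2  1  2  3

23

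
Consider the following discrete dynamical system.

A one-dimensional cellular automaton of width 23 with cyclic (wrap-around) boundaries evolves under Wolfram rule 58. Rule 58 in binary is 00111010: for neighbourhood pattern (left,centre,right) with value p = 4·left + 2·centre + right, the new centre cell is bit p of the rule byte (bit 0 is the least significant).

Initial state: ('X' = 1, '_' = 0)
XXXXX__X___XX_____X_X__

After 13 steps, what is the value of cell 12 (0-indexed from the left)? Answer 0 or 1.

k=0  XXXXX__X___XX_____X_X__
k=1  X____XX_X_XX_X___X_X_XX
k=2  _X__XX_X_XX_X_X_X_X_XX_
k=3  X_XXX_X_XX_X_X_X_X_XX_X
k=4  _XX__X_XX_X_X_X_X_XX_XX
k=5  XX_XX_XX_X_X_X_X_XX_XX_
k=6  X_XX_XX_X_X_X_X_XX_XX_X
k=7  _XX_XX_X_X_X_X_XX_XX_XX
k=8  XX_XX_X_X_X_X_XX_XX_XX_
k=9  X_XX_X_X_X_X_XX_XX_XX_X
k=10  _XX_X_X_X_X_XX_XX_XX_XX
k=11  XX_X_X_X_X_XX_XX_XX_XX_
k=12  X_X_X_X_X_XX_XX_XX_XX_X
k=13  _X_X_X_X_XX_XX_XX_XX_XX

1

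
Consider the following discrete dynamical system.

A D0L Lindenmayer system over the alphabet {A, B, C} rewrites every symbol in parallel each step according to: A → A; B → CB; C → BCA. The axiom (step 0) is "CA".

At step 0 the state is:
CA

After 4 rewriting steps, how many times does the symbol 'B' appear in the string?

8

gen 0: CA
gen 1: BCAA
gen 2: CBBCAAA
gen 3: BCACBCBBCAAAA
gen 4: CBBCAABCACBBCACBCBBCAAAAA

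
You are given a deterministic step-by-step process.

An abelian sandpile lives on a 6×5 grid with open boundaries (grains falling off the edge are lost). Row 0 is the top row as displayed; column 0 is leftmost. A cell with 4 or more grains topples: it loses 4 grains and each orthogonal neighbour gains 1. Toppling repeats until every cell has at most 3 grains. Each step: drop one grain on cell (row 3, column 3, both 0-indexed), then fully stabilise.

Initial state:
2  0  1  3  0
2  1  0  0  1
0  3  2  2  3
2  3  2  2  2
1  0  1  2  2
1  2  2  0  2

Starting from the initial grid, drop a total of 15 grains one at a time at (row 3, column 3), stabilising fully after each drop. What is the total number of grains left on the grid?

t=0: 2  0  1  3  0
2  1  0  0  1
0  3  2  2  3
2  3  2  2  2
1  0  1  2  2
1  2  2  0  2
t=1: 2  0  1  3  0
2  1  0  0  1
0  3  2  2  3
2  3  2  3  2
1  0  1  2  2
1  2  2  0  2
t=2: 2  0  1  3  0
2  1  0  0  1
0  3  2  3  3
2  3  3  0  3
1  0  1  3  2
1  2  2  0  2
t=3: 2  0  1  3  0
2  1  0  0  1
0  3  2  3  3
2  3  3  1  3
1  0  1  3  2
1  2  2  0  2
t=4: 2  0  1  3  0
2  1  0  0  1
0  3  2  3  3
2  3  3  2  3
1  0  1  3  2
1  2  2  0  2
t=5: 2  0  1  3  0
2  1  0  0  1
0  3  2  3  3
2  3  3  3  3
1  0  1  3  2
1  2  2  0  2
t=6: 2  0  1  3  0
2  2  1  1  2
1  1  1  3  1
3  1  3  0  3
1  1  3  2  0
1  2  2  1  3
t=7: 2  0  1  3  0
2  2  1  1  2
1  1  1  3  1
3  1  3  1  3
1  1  3  2  0
1  2  2  1  3
t=8: 2  0  1  3  0
2  2  1  1  2
1  1  1  3  1
3  1  3  2  3
1  1  3  2  0
1  2  2  1  3
t=9: 2  0  1  3  0
2  2  1  1  2
1  1  1  3  1
3  1  3  3  3
1  1  3  2  0
1  2  2  1  3
t=10: 2  0  1  3  0
2  2  1  2  2
1  1  3  1  3
3  2  2  0  1
1  2  1  1  2
1  2  3  2  3
t=11: 2  0  1  3  0
2  2  1  2  2
1  1  3  1  3
3  2  2  1  1
1  2  1  1  2
1  2  3  2  3
t=12: 2  0  1  3  0
2  2  1  2  2
1  1  3  1  3
3  2  2  2  1
1  2  1  1  2
1  2  3  2  3
t=13: 2  0  1  3  0
2  2  1  2  2
1  1  3  1  3
3  2  2  3  1
1  2  1  1  2
1  2  3  2  3
t=14: 2  0  1  3  0
2  2  1  2  2
1  1  3  2  3
3  2  3  0  2
1  2  1  2  2
1  2  3  2  3
t=15: 2  0  1  3  0
2  2  1  2  2
1  1  3  2  3
3  2  3  1  2
1  2  1  2  2
1  2  3  2  3

55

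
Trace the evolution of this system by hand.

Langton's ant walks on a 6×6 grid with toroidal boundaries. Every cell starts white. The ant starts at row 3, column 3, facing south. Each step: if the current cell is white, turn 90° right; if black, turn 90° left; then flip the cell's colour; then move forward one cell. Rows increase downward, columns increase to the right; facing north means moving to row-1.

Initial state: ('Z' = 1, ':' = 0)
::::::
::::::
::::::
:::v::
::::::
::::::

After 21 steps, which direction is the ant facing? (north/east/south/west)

east

[0] ::::::
::::::
::::::
:::v::
::::::
::::::
[1] ::::::
::::::
::::::
::<Z::
::::::
::::::
[2] ::::::
::::::
::^:::
::ZZ::
::::::
::::::
[3] ::::::
::::::
::Z>::
::ZZ::
::::::
::::::
[4] ::::::
::::::
::ZZ::
::Zv::
::::::
::::::
[5] ::::::
::::::
::ZZ::
::Z:>:
::::::
::::::
[6] ::::::
::::::
::ZZ::
::Z:Z:
::::v:
::::::
[7] ::::::
::::::
::ZZ::
::Z:Z:
:::<Z:
::::::
[8] ::::::
::::::
::ZZ::
::Z^Z:
:::ZZ:
::::::
[9] ::::::
::::::
::ZZ::
::ZZ>:
:::ZZ:
::::::
[10] ::::::
::::::
::ZZ^:
::ZZ::
:::ZZ:
::::::
[11] ::::::
::::::
::ZZZ>
::ZZ::
:::ZZ:
::::::
[12] ::::::
::::::
::ZZZZ
::ZZ:v
:::ZZ:
::::::
[13] ::::::
::::::
::ZZZZ
::ZZ<Z
:::ZZ:
::::::
[14] ::::::
::::::
::ZZ^Z
::ZZZZ
:::ZZ:
::::::
[15] ::::::
::::::
::Z<:Z
::ZZZZ
:::ZZ:
::::::
[16] ::::::
::::::
::Z::Z
::ZvZZ
:::ZZ:
::::::
[17] ::::::
::::::
::Z::Z
::Z:>Z
:::ZZ:
::::::
[18] ::::::
::::::
::Z:^Z
::Z::Z
:::ZZ:
::::::
[19] ::::::
::::::
::Z:Z>
::Z::Z
:::ZZ:
::::::
[20] ::::::
:::::^
::Z:Z:
::Z::Z
:::ZZ:
::::::
[21] ::::::
>::::Z
::Z:Z:
::Z::Z
:::ZZ:
::::::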